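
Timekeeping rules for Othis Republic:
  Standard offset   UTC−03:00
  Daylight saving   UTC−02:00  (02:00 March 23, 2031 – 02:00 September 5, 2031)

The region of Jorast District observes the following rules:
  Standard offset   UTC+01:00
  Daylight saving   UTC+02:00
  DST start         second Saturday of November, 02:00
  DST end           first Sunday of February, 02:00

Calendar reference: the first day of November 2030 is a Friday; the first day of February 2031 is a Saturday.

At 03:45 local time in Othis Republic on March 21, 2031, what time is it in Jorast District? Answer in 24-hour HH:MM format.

07:45

March 21, 2031 is outside the daylight-saving period (23 March – 5 September), so Othis Republic is on standard time, UTC−03:00.
03:45 Othis Republic + 3h = 06:45 UTC.
1 November 2030 is a Friday, so the first Saturday is November 2 and the second is November 9.
1 February 2031 is a Saturday, so the first Sunday is February 2.
At the standard offset (UTC+01:00), 06:45 UTC + 1h = 07:45 Jorast District standard time.
The standard-time date in Jorast District, March 21, 2031, does not fall between 9 November 2030 and 2 February 2031, so daylight saving is not in effect and Jorast District is at UTC+01:00.
06:45 UTC + 1h = 07:45 Jorast District.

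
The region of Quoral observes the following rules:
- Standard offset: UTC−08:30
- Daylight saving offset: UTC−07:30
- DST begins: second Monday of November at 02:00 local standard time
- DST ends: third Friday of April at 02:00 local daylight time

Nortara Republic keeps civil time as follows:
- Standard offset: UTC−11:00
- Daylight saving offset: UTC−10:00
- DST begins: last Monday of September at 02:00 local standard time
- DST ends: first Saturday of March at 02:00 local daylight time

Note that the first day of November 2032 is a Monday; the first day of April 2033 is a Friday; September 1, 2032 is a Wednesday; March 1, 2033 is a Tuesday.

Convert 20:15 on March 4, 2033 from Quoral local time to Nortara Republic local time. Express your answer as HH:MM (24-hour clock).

17:45

1 November 2032 is a Monday, so the first Monday is November 1 and the second is November 8.
1 April 2033 is a Friday, so the first Friday is April 1 and the third is April 15.
March 4, 2033 lies within the daylight-saving period (8 November 2032 – 15 April 2033), so Quoral is on daylight time, UTC−07:30.
20:15 Quoral + 7h30m = 03:45 UTC (rolling into the next day, 5 March 2033).
1 September 2032 is a Wednesday, so Mondays fall on 6, 13, 20, 27; the last is September 27.
1 March 2033 is a Tuesday, so the first Saturday is March 5.
At the standard offset (UTC−11:00), 03:45 UTC − 11h = 16:45 Nortara Republic standard time (rolling into the previous day, 4 March 2033).
The standard-time date in Nortara Republic, March 4, 2033, falls between 27 September 2032 and 5 March 2033, so daylight saving is in effect and Nortara Republic is at UTC−10:00.
03:45 UTC − 10h = 17:45 Nortara Republic (rolling into the previous day, 4 March 2033).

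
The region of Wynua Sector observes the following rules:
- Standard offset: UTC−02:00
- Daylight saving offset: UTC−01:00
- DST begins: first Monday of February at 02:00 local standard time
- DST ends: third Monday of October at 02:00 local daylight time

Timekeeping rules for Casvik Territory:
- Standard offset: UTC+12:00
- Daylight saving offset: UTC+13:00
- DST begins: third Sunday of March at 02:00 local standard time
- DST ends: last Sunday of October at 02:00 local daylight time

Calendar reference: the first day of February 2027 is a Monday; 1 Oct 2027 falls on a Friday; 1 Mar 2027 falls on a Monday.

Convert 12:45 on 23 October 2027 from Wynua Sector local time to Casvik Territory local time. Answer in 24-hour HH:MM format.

03:45

1 February 2027 is a Monday, so the first Monday is February 1.
1 October 2027 is a Friday, so the first Monday is October 4 and the third is October 18.
23 October 2027 is outside the daylight-saving period (1 February – 18 October), so Wynua Sector is on standard time, UTC−02:00.
12:45 Wynua Sector + 2h = 14:45 UTC.
1 March 2027 is a Monday, so the first Sunday is March 7 and the third is March 21.
1 October 2027 is a Friday, so Sundays fall on 3, 10, 17, 24, 31; the last is October 31.
At the standard offset (UTC+12:00), 14:45 UTC + 12h = 02:45 Casvik Territory standard time (rolling into the next day, 24 October 2027).
Daylight saving runs 21 March – 31 October; the standard-time date in Casvik Territory, 24 October 2027, is inside that window, so Casvik Territory is at UTC+13:00.
14:45 UTC + 13h = 03:45 Casvik Territory (rolling into the next day, 24 October 2027).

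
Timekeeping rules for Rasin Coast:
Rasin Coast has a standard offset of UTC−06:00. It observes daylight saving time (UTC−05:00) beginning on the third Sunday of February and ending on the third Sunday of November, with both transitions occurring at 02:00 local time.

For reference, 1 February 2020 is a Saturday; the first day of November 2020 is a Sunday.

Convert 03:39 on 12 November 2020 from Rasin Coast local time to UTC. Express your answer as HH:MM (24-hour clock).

08:39

1 February 2020 is a Saturday, so the first Sunday is February 2 and the third is February 16.
1 November 2020 is a Sunday, so the first Sunday is November 1 and the third is November 15.
12 November 2020 falls between 16 February and 15 November, so daylight saving is in effect and Rasin Coast is at UTC−05:00.
03:39 local + 5h = 08:39 UTC.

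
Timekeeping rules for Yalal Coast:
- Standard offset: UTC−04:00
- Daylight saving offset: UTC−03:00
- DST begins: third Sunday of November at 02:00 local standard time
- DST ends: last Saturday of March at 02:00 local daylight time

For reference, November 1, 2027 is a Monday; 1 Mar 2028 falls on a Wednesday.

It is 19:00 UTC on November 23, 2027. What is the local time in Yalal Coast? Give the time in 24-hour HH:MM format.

16:00

1 November 2027 is a Monday, so the first Sunday is November 7 and the third is November 21.
1 March 2028 is a Wednesday, so Saturdays fall on 4, 11, 18, 25; the last is March 25.
At the standard offset (UTC−04:00), 19:00 UTC − 4h = 15:00 Yalal Coast standard time.
Daylight saving runs 21 November 2027 – 25 March 2028; the standard-time date in Yalal Coast, November 23, 2027, is inside that window, so Yalal Coast is at UTC−03:00.
19:00 UTC − 3h = 16:00 local.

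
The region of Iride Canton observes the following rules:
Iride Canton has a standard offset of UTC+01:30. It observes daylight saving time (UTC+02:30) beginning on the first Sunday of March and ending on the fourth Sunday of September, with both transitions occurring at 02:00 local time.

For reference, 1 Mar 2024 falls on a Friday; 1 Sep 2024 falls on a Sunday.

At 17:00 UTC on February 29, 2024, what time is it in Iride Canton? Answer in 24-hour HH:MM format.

18:30

1 March 2024 is a Friday, so the first Sunday is March 3.
1 September 2024 is a Sunday, so the first Sunday is September 1 and the fourth is September 22.
At the standard offset (UTC+01:30), 17:00 UTC + 1h30m = 18:30 Iride Canton standard time.
Daylight saving runs 3 March – 22 September; the standard-time date in Iride Canton, February 29, 2024, is outside that window, so Iride Canton is on standard time at UTC+01:30.
17:00 UTC + 1h30m = 18:30 local.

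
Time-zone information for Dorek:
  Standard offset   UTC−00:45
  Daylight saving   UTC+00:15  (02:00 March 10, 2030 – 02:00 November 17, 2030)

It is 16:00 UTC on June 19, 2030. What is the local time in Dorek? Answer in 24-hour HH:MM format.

16:15

At the standard offset (UTC−00:45), 16:00 UTC − 0h45m = 15:15 Dorek standard time.
Daylight saving runs 10 March – 17 November; the standard-time date in Dorek, June 19, 2030, is inside that window, so Dorek is at UTC+00:15.
16:00 UTC + 0h15m = 16:15 local.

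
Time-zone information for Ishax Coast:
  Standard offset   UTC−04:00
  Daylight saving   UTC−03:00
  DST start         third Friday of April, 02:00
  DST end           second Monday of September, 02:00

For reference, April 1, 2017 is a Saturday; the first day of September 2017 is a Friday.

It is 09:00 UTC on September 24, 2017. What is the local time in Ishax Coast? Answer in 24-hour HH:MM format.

05:00

1 April 2017 is a Saturday, so the first Friday is April 7 and the third is April 21.
1 September 2017 is a Friday, so the first Monday is September 4 and the second is September 11.
At the standard offset (UTC−04:00), 09:00 UTC − 4h = 05:00 Ishax Coast standard time.
Daylight saving runs 21 April – 11 September; the standard-time date in Ishax Coast, September 24, 2017, is outside that window, so Ishax Coast is on standard time at UTC−04:00.
09:00 UTC − 4h = 05:00 local.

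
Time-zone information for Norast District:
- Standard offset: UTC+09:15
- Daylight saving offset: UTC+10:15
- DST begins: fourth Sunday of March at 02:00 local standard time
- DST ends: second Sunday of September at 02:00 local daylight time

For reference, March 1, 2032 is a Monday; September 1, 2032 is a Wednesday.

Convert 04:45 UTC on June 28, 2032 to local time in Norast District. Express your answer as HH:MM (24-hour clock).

1 March 2032 is a Monday, so the first Sunday is March 7 and the fourth is March 28.
1 September 2032 is a Wednesday, so the first Sunday is September 5 and the second is September 12.
At the standard offset (UTC+09:15), 04:45 UTC + 9h15m = 14:00 Norast District standard time.
Daylight saving runs 28 March – 12 September; the standard-time date in Norast District, June 28, 2032, is inside that window, so Norast District is at UTC+10:15.
04:45 UTC + 10h15m = 15:00 local.

15:00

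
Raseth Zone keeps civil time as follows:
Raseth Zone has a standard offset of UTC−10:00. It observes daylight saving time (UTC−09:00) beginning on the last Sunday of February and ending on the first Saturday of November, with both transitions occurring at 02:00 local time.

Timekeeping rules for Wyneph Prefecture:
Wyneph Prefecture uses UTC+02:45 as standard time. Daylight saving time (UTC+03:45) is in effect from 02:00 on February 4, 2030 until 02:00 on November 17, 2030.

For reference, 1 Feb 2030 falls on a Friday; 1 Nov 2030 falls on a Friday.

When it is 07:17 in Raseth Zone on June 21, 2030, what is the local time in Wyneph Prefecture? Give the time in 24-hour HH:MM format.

1 February 2030 is a Friday, so Sundays fall on 3, 10, 17, 24; the last is February 24.
1 November 2030 is a Friday, so the first Saturday is November 2.
Daylight saving runs 24 February – 2 November; June 21, 2030 is inside that window, so Raseth Zone is at UTC−09:00.
07:17 Raseth Zone + 9h = 16:17 UTC.
At the standard offset (UTC+02:45), 16:17 UTC + 2h45m = 19:02 Wyneph Prefecture standard time.
Daylight saving runs 4 February – 17 November; the standard-time date in Wyneph Prefecture, June 21, 2030, is inside that window, so Wyneph Prefecture is at UTC+03:45.
16:17 UTC + 3h45m = 20:02 Wyneph Prefecture.

20:02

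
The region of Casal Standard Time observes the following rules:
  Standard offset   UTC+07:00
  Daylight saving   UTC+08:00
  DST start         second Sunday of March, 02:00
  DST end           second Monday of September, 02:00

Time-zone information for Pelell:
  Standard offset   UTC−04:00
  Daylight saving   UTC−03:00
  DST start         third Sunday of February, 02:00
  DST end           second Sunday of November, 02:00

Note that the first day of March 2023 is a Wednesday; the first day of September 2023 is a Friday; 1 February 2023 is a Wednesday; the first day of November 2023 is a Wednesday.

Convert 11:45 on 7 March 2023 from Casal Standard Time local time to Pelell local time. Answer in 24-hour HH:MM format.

01:45

1 March 2023 is a Wednesday, so the first Sunday is March 5 and the second is March 12.
1 September 2023 is a Friday, so the first Monday is September 4 and the second is September 11.
7 March 2023 is outside the daylight-saving period (12 March – 11 September), so Casal Standard Time is on standard time, UTC+07:00.
11:45 Casal Standard Time − 7h = 04:45 UTC.
1 February 2023 is a Wednesday, so the first Sunday is February 5 and the third is February 19.
1 November 2023 is a Wednesday, so the first Sunday is November 5 and the second is November 12.
At the standard offset (UTC−04:00), 04:45 UTC − 4h = 00:45 Pelell standard time.
The standard-time date in Pelell, 7 March 2023, falls between 19 February and 12 November, so daylight saving is in effect and Pelell is at UTC−03:00.
04:45 UTC − 3h = 01:45 Pelell.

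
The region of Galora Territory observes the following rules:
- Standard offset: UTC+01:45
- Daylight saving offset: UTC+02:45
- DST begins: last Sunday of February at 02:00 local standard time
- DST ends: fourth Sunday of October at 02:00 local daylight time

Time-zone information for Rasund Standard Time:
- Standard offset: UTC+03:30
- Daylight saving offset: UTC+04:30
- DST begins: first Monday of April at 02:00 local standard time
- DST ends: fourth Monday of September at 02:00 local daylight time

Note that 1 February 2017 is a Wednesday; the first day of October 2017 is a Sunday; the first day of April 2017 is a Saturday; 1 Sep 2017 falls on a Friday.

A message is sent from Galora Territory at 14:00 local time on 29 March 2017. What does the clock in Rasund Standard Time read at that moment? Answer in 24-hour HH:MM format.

1 February 2017 is a Wednesday, so Sundays fall on 5, 12, 19, 26; the last is February 26.
1 October 2017 is a Sunday, so the first Sunday is October 1 and the fourth is October 22.
29 March 2017 falls between 26 February and 22 October, so daylight saving is in effect and Galora Territory is at UTC+02:45.
14:00 Galora Territory − 2h45m = 11:15 UTC.
1 April 2017 is a Saturday, so the first Monday is April 3.
1 September 2017 is a Friday, so the first Monday is September 4 and the fourth is September 25.
At the standard offset (UTC+03:30), 11:15 UTC + 3h30m = 14:45 Rasund Standard Time standard time.
The standard-time date in Rasund Standard Time, 29 March 2017, is outside the daylight-saving period (3 April – 25 September), so Rasund Standard Time is on standard time, UTC+03:30.
11:15 UTC + 3h30m = 14:45 Rasund Standard Time.

14:45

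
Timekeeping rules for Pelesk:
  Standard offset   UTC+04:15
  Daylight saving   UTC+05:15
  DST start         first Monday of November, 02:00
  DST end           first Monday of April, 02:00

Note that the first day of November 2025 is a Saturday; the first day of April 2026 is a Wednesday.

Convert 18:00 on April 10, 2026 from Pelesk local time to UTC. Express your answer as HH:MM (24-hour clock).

13:45

1 November 2025 is a Saturday, so the first Monday is November 3.
1 April 2026 is a Wednesday, so the first Monday is April 6.
Daylight saving runs 3 November 2025 – 6 April 2026; April 10, 2026 is outside that window, so Pelesk is on standard time at UTC+04:15.
18:00 local − 4h15m = 13:45 UTC.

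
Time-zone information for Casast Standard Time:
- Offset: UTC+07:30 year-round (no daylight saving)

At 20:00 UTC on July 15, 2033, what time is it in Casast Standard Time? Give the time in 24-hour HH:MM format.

03:30

Casast Standard Time has no daylight saving, so its offset is UTC+07:30 year-round.
20:00 UTC + 7h30m = 03:30 local (rolling into the next day, 16 July 2033).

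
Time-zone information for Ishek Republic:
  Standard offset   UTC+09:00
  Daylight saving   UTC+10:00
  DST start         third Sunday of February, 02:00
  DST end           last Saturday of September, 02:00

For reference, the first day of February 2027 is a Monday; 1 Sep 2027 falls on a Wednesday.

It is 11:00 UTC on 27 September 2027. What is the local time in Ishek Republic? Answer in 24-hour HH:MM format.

20:00

1 February 2027 is a Monday, so the first Sunday is February 7 and the third is February 21.
1 September 2027 is a Wednesday, so Saturdays fall on 4, 11, 18, 25; the last is September 25.
At the standard offset (UTC+09:00), 11:00 UTC + 9h = 20:00 Ishek Republic standard time.
Daylight saving runs 21 February – 25 September; the standard-time date in Ishek Republic, 27 September 2027, is outside that window, so Ishek Republic is on standard time at UTC+09:00.
11:00 UTC + 9h = 20:00 local.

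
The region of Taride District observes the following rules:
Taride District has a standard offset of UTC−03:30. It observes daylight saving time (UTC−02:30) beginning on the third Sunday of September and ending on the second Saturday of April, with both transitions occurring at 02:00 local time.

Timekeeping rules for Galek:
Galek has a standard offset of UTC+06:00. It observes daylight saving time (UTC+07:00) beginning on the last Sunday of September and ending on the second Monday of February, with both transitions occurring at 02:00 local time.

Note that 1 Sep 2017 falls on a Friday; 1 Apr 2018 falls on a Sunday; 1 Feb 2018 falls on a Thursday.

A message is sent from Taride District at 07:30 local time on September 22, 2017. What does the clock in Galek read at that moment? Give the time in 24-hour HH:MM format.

1 September 2017 is a Friday, so the first Sunday is September 3 and the third is September 17.
1 April 2018 is a Sunday, so the first Saturday is April 7 and the second is April 14.
September 22, 2017 falls between 17 September 2017 and 14 April 2018, so daylight saving is in effect and Taride District is at UTC−02:30.
07:30 Taride District + 2h30m = 10:00 UTC.
1 September 2017 is a Friday, so Sundays fall on 3, 10, 17, 24; the last is September 24.
1 February 2018 is a Thursday, so the first Monday is February 5 and the second is February 12.
At the standard offset (UTC+06:00), 10:00 UTC + 6h = 16:00 Galek standard time.
The standard-time date in Galek, September 22, 2017, does not fall between 24 September 2017 and 12 February 2018, so daylight saving is not in effect and Galek is at UTC+06:00.
10:00 UTC + 6h = 16:00 Galek.

16:00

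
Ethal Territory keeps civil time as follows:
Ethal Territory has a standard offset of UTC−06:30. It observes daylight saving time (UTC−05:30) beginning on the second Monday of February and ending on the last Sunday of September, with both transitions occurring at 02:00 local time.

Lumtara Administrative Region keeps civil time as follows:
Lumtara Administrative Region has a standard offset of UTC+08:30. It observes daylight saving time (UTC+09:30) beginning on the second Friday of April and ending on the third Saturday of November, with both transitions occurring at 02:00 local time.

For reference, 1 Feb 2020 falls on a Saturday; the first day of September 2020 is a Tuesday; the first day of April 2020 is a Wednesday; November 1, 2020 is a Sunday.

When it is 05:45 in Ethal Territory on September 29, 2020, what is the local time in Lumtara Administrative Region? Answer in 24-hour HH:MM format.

1 February 2020 is a Saturday, so the first Monday is February 3 and the second is February 10.
1 September 2020 is a Tuesday, so Sundays fall on 6, 13, 20, 27; the last is September 27.
September 29, 2020 is outside the daylight-saving period (10 February – 27 September), so Ethal Territory is on standard time, UTC−06:30.
05:45 Ethal Territory + 6h30m = 12:15 UTC.
1 April 2020 is a Wednesday, so the first Friday is April 3 and the second is April 10.
1 November 2020 is a Sunday, so the first Saturday is November 7 and the third is November 21.
At the standard offset (UTC+08:30), 12:15 UTC + 8h30m = 20:45 Lumtara Administrative Region standard time.
The standard-time date in Lumtara Administrative Region, September 29, 2020, lies within the daylight-saving period (10 April – 21 November), so Lumtara Administrative Region is on daylight time, UTC+09:30.
12:15 UTC + 9h30m = 21:45 Lumtara Administrative Region.

21:45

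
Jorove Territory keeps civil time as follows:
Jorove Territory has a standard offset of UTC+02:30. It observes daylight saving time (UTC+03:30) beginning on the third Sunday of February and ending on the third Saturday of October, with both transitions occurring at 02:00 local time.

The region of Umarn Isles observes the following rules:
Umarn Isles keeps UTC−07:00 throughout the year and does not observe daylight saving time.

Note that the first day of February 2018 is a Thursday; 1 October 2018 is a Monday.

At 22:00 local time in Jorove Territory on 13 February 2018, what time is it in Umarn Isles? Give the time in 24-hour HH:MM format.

1 February 2018 is a Thursday, so the first Sunday is February 4 and the third is February 18.
1 October 2018 is a Monday, so the first Saturday is October 6 and the third is October 20.
13 February 2018 does not fall between 18 February and 20 October, so daylight saving is not in effect and Jorove Territory is at UTC+02:30.
22:00 Jorove Territory − 2h30m = 19:30 UTC.
Umarn Isles has no daylight saving, so its offset is UTC−07:00 year-round.
19:30 UTC − 7h = 12:30 Umarn Isles.

12:30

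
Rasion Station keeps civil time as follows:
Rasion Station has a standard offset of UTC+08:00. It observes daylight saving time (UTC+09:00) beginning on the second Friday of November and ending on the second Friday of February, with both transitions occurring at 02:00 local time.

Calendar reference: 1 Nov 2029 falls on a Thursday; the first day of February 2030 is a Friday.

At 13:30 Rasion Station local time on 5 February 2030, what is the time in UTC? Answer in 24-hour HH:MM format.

04:30

1 November 2029 is a Thursday, so the first Friday is November 2 and the second is November 9.
1 February 2030 is a Friday, so the first Friday is February 1 and the second is February 8.
5 February 2030 lies within the daylight-saving period (9 November 2029 – 8 February 2030), so Rasion Station is on daylight time, UTC+09:00.
13:30 local − 9h = 04:30 UTC.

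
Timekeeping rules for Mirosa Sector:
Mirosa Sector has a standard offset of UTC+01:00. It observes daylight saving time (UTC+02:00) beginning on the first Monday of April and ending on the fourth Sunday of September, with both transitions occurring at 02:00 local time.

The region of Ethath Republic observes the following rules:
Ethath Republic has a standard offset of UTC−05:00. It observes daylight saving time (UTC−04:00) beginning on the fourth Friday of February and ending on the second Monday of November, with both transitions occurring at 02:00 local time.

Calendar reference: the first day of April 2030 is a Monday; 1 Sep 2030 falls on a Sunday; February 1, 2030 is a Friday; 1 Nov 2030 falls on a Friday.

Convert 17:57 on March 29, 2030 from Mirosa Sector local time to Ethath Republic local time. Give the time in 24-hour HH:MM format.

12:57

1 April 2030 is a Monday, so the first Monday is April 1.
1 September 2030 is a Sunday, so the first Sunday is September 1 and the fourth is September 22.
Daylight saving runs 1 April – 22 September; March 29, 2030 is outside that window, so Mirosa Sector is on standard time at UTC+01:00.
17:57 Mirosa Sector − 1h = 16:57 UTC.
1 February 2030 is a Friday, so the first Friday is February 1 and the fourth is February 22.
1 November 2030 is a Friday, so the first Monday is November 4 and the second is November 11.
At the standard offset (UTC−05:00), 16:57 UTC − 5h = 11:57 Ethath Republic standard time.
The standard-time date in Ethath Republic, March 29, 2030, falls between 22 February and 11 November, so daylight saving is in effect and Ethath Republic is at UTC−04:00.
16:57 UTC − 4h = 12:57 Ethath Republic.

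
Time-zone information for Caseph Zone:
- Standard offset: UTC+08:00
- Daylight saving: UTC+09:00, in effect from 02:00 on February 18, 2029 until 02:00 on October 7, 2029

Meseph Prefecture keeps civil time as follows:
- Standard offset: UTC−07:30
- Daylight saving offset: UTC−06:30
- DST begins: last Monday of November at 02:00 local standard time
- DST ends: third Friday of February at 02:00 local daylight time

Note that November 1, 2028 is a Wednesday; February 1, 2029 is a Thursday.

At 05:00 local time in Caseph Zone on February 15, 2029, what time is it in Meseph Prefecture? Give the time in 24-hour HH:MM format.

February 15, 2029 is outside the daylight-saving period (18 February – 7 October), so Caseph Zone is on standard time, UTC+08:00.
05:00 Caseph Zone − 8h = 21:00 UTC (rolling into the previous day, 14 February 2029).
1 November 2028 is a Wednesday, so Mondays fall on 6, 13, 20, 27; the last is November 27.
1 February 2029 is a Thursday, so the first Friday is February 2 and the third is February 16.
At the standard offset (UTC−07:30), 21:00 UTC − 7h30m = 13:30 Meseph Prefecture standard time.
Daylight saving runs 27 November 2028 – 16 February 2029; the standard-time date in Meseph Prefecture, February 14, 2029, is inside that window, so Meseph Prefecture is at UTC−06:30.
21:00 UTC − 6h30m = 14:30 Meseph Prefecture.

14:30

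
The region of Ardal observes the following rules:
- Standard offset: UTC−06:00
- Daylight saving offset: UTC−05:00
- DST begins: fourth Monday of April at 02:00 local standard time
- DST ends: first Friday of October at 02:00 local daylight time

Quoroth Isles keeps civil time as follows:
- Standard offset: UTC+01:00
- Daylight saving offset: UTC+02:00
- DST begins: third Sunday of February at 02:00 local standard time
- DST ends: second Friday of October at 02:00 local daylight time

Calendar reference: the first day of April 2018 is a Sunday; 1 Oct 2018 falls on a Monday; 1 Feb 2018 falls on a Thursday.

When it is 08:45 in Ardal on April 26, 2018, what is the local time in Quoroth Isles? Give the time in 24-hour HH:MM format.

1 April 2018 is a Sunday, so the first Monday is April 2 and the fourth is April 23.
1 October 2018 is a Monday, so the first Friday is October 5.
Daylight saving runs 23 April – 5 October; April 26, 2018 is inside that window, so Ardal is at UTC−05:00.
08:45 Ardal + 5h = 13:45 UTC.
1 February 2018 is a Thursday, so the first Sunday is February 4 and the third is February 18.
1 October 2018 is a Monday, so the first Friday is October 5 and the second is October 12.
At the standard offset (UTC+01:00), 13:45 UTC + 1h = 14:45 Quoroth Isles standard time.
The standard-time date in Quoroth Isles, April 26, 2018, lies within the daylight-saving period (18 February – 12 October), so Quoroth Isles is on daylight time, UTC+02:00.
13:45 UTC + 2h = 15:45 Quoroth Isles.

15:45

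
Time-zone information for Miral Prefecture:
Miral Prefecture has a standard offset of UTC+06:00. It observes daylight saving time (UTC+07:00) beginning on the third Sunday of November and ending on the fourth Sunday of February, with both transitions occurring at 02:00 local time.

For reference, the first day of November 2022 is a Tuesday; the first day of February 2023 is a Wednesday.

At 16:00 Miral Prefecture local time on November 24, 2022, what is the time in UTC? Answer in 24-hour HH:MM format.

09:00

1 November 2022 is a Tuesday, so the first Sunday is November 6 and the third is November 20.
1 February 2023 is a Wednesday, so the first Sunday is February 5 and the fourth is February 26.
November 24, 2022 falls between 20 November 2022 and 26 February 2023, so daylight saving is in effect and Miral Prefecture is at UTC+07:00.
16:00 local − 7h = 09:00 UTC.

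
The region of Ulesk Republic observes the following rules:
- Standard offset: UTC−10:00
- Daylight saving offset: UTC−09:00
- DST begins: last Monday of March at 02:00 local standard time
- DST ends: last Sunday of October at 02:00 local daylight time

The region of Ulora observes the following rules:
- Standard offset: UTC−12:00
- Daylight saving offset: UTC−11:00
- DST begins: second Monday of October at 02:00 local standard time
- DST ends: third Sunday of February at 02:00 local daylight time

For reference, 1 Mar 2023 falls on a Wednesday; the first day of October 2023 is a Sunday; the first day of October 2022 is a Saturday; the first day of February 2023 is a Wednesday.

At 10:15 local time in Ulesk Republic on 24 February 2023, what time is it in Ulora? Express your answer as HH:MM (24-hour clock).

08:15

1 March 2023 is a Wednesday, so Mondays fall on 6, 13, 20, 27; the last is March 27.
1 October 2023 is a Sunday, so Sundays fall on 1, 8, 15, 22, 29; the last is October 29.
24 February 2023 does not fall between 27 March and 29 October, so daylight saving is not in effect and Ulesk Republic is at UTC−10:00.
10:15 Ulesk Republic + 10h = 20:15 UTC.
1 October 2022 is a Saturday, so the first Monday is October 3 and the second is October 10.
1 February 2023 is a Wednesday, so the first Sunday is February 5 and the third is February 19.
At the standard offset (UTC−12:00), 20:15 UTC − 12h = 08:15 Ulora standard time.
Daylight saving runs 10 October 2022 – 19 February 2023; the standard-time date in Ulora, 24 February 2023, is outside that window, so Ulora is on standard time at UTC−12:00.
20:15 UTC − 12h = 08:15 Ulora.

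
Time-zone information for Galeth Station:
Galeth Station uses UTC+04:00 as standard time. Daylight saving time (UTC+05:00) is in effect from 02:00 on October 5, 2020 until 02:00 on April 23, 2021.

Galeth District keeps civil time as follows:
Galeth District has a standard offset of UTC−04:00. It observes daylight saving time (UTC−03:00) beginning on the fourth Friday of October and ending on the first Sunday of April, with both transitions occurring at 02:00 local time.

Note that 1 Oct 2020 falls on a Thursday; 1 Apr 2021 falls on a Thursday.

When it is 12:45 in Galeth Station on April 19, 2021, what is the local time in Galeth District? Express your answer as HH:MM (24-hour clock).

April 19, 2021 lies within the daylight-saving period (5 October 2020 – 23 April 2021), so Galeth Station is on daylight time, UTC+05:00.
12:45 Galeth Station − 5h = 07:45 UTC.
1 October 2020 is a Thursday, so the first Friday is October 2 and the fourth is October 23.
1 April 2021 is a Thursday, so the first Sunday is April 4.
At the standard offset (UTC−04:00), 07:45 UTC − 4h = 03:45 Galeth District standard time.
Daylight saving runs 23 October 2020 – 4 April 2021; the standard-time date in Galeth District, April 19, 2021, is outside that window, so Galeth District is on standard time at UTC−04:00.
07:45 UTC − 4h = 03:45 Galeth District.

03:45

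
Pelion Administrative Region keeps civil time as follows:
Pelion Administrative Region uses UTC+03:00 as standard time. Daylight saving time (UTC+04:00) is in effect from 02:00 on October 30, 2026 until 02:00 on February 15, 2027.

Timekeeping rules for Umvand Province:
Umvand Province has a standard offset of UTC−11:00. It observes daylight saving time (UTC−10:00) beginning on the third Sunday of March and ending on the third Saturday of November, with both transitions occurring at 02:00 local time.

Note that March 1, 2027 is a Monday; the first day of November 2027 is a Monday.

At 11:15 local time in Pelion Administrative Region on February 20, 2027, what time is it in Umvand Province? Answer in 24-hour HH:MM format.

21:15

Daylight saving runs 30 October 2026 – 15 February 2027; February 20, 2027 is outside that window, so Pelion Administrative Region is on standard time at UTC+03:00.
11:15 Pelion Administrative Region − 3h = 08:15 UTC.
1 March 2027 is a Monday, so the first Sunday is March 7 and the third is March 21.
1 November 2027 is a Monday, so the first Saturday is November 6 and the third is November 20.
At the standard offset (UTC−11:00), 08:15 UTC − 11h = 21:15 Umvand Province standard time (rolling into the previous day, 19 February 2027).
The standard-time date in Umvand Province, February 19, 2027, does not fall between 21 March and 20 November, so daylight saving is not in effect and Umvand Province is at UTC−11:00.
08:15 UTC − 11h = 21:15 Umvand Province (rolling into the previous day, 19 February 2027).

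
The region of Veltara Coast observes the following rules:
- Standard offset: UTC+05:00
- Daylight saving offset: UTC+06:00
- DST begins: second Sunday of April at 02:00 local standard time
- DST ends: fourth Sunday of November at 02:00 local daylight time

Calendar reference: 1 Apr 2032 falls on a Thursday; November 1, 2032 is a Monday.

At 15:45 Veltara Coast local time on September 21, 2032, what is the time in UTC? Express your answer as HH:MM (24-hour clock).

1 April 2032 is a Thursday, so the first Sunday is April 4 and the second is April 11.
1 November 2032 is a Monday, so the first Sunday is November 7 and the fourth is November 28.
September 21, 2032 falls between 11 April and 28 November, so daylight saving is in effect and Veltara Coast is at UTC+06:00.
15:45 local − 6h = 09:45 UTC.

09:45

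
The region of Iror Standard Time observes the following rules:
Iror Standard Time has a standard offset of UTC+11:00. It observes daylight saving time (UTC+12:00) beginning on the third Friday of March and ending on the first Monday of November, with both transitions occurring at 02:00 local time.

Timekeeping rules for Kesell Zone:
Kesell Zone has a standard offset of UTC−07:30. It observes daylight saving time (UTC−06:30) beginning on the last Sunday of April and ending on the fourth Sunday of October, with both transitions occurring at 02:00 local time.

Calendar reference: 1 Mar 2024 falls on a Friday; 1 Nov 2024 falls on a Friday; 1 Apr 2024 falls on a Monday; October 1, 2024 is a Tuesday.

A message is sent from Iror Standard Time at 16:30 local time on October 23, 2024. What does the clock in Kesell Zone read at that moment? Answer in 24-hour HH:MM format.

22:00

1 March 2024 is a Friday, so the first Friday is March 1 and the third is March 15.
1 November 2024 is a Friday, so the first Monday is November 4.
October 23, 2024 falls between 15 March and 4 November, so daylight saving is in effect and Iror Standard Time is at UTC+12:00.
16:30 Iror Standard Time − 12h = 04:30 UTC.
1 April 2024 is a Monday, so Sundays fall on 7, 14, 21, 28; the last is April 28.
1 October 2024 is a Tuesday, so the first Sunday is October 6 and the fourth is October 27.
At the standard offset (UTC−07:30), 04:30 UTC − 7h30m = 21:00 Kesell Zone standard time (rolling into the previous day, 22 October 2024).
The standard-time date in Kesell Zone, October 22, 2024, falls between 28 April and 27 October, so daylight saving is in effect and Kesell Zone is at UTC−06:30.
04:30 UTC − 6h30m = 22:00 Kesell Zone (rolling into the previous day, 22 October 2024).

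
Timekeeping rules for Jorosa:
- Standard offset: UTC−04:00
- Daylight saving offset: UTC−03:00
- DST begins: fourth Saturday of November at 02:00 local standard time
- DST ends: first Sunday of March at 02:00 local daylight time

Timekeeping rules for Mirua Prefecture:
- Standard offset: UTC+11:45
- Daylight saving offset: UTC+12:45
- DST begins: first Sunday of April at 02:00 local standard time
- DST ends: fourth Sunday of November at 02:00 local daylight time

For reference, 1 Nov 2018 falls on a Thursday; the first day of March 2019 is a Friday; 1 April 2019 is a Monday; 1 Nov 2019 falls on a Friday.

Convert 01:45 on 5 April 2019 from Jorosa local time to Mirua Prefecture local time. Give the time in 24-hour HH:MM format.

1 November 2018 is a Thursday, so the first Saturday is November 3 and the fourth is November 24.
1 March 2019 is a Friday, so the first Sunday is March 3.
5 April 2019 does not fall between 24 November 2018 and 3 March 2019, so daylight saving is not in effect and Jorosa is at UTC−04:00.
01:45 Jorosa + 4h = 05:45 UTC.
1 April 2019 is a Monday, so the first Sunday is April 7.
1 November 2019 is a Friday, so the first Sunday is November 3 and the fourth is November 24.
At the standard offset (UTC+11:45), 05:45 UTC + 11h45m = 17:30 Mirua Prefecture standard time.
Daylight saving runs 7 April – 24 November; the standard-time date in Mirua Prefecture, 5 April 2019, is outside that window, so Mirua Prefecture is on standard time at UTC+11:45.
05:45 UTC + 11h45m = 17:30 Mirua Prefecture.

17:30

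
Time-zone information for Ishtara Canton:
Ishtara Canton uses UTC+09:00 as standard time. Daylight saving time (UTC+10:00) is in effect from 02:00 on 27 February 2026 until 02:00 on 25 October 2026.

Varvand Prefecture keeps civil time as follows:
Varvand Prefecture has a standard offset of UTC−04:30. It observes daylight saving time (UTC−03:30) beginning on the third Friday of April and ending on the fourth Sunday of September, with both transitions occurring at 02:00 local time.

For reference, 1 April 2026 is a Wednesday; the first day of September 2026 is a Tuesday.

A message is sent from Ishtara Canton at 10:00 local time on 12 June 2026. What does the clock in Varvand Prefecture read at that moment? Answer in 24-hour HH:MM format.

20:30

Daylight saving runs 27 February – 25 October; 12 June 2026 is inside that window, so Ishtara Canton is at UTC+10:00.
10:00 Ishtara Canton − 10h = 00:00 UTC.
1 April 2026 is a Wednesday, so the first Friday is April 3 and the third is April 17.
1 September 2026 is a Tuesday, so the first Sunday is September 6 and the fourth is September 27.
At the standard offset (UTC−04:30), 00:00 UTC − 4h30m = 19:30 Varvand Prefecture standard time (rolling into the previous day, 11 June 2026).
The standard-time date in Varvand Prefecture, 11 June 2026, lies within the daylight-saving period (17 April – 27 September), so Varvand Prefecture is on daylight time, UTC−03:30.
00:00 UTC − 3h30m = 20:30 Varvand Prefecture (rolling into the previous day, 11 June 2026).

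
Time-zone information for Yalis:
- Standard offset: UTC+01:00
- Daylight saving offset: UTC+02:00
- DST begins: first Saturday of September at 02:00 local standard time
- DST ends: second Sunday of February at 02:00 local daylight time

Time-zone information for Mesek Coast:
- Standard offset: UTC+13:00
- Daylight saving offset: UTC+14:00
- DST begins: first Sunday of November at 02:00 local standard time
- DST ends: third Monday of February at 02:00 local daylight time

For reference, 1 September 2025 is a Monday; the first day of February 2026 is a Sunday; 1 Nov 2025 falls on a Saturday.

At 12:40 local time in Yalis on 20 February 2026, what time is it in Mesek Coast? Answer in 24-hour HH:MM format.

1 September 2025 is a Monday, so the first Saturday is September 6.
1 February 2026 is a Sunday, so the first Sunday is February 1 and the second is February 8.
20 February 2026 is outside the daylight-saving period (6 September 2025 – 8 February 2026), so Yalis is on standard time, UTC+01:00.
12:40 Yalis − 1h = 11:40 UTC.
1 November 2025 is a Saturday, so the first Sunday is November 2.
1 February 2026 is a Sunday, so the first Monday is February 2 and the third is February 16.
At the standard offset (UTC+13:00), 11:40 UTC + 13h = 00:40 Mesek Coast standard time (rolling into the next day, 21 February 2026).
Daylight saving runs 2 November 2025 – 16 February 2026; the standard-time date in Mesek Coast, 21 February 2026, is outside that window, so Mesek Coast is on standard time at UTC+13:00.
11:40 UTC + 13h = 00:40 Mesek Coast (rolling into the next day, 21 February 2026).

00:40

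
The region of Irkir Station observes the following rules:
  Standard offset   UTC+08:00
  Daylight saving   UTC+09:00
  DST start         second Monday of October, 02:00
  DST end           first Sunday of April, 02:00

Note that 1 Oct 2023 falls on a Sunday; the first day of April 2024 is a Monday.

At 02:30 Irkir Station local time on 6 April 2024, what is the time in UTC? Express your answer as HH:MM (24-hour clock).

1 October 2023 is a Sunday, so the first Monday is October 2 and the second is October 9.
1 April 2024 is a Monday, so the first Sunday is April 7.
Daylight saving runs 9 October 2023 – 7 April 2024; 6 April 2024 is inside that window, so Irkir Station is at UTC+09:00.
02:30 local − 9h = 17:30 UTC (rolling into the previous day, 5 April 2024).

17:30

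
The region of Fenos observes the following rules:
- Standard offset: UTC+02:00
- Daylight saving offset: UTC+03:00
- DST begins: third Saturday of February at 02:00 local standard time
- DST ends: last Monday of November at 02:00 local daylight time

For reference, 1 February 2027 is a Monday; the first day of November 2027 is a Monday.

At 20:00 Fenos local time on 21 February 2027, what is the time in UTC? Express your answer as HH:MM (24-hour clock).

17:00

1 February 2027 is a Monday, so the first Saturday is February 6 and the third is February 20.
1 November 2027 is a Monday, so Mondays fall on 1, 8, 15, 22, 29; the last is November 29.
21 February 2027 lies within the daylight-saving period (20 February – 29 November), so Fenos is on daylight time, UTC+03:00.
20:00 local − 3h = 17:00 UTC.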